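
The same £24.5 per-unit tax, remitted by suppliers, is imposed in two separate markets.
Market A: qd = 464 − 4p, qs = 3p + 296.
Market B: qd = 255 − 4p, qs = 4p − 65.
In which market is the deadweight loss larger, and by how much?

Market A: pre-tax p* = £24, q* = 368; post-tax q = 326; deadweight loss = £514.5.
Market B: pre-tax p* = £40, q* = 95; post-tax q = 46; deadweight loss = £600.25.
Difference: £514.5 vs £600.25 → market B is larger by £85.75.

Market B, by £85.75.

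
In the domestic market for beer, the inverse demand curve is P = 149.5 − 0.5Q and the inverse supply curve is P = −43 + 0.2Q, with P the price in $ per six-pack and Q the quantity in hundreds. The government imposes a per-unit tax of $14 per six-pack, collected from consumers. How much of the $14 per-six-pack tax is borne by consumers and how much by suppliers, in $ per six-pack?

Consumers bear $10 per six-pack; suppliers bear $4 per six-pack.

Inverting to Q(P) form: Qd = 299 − 2P; Qs = 5P + 215.
Without the tax, 299 − 2P = 5P + 215 gives 7P = 84, so P* = $12 and Q* = 275.
With the tax collected from consumers, demand (in seller-price terms) shifts: Qd = 299 − 2(P + 14).
New equilibrium: consumers pay $22, suppliers receive $8, Q = 255. (Wedge: Pb − Ps = 14.)
Burden on consumers: $10; on suppliers: $4. (They sum to $14.)
The less price-elastic side of the market bears the larger share of a per-unit tax.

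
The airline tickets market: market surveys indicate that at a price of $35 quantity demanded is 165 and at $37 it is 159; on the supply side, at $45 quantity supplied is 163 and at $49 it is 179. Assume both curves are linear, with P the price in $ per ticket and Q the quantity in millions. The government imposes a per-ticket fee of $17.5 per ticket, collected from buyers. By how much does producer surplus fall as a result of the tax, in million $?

Producer surplus falls by $990 million.

Demand slope: (159 − 165)/(37 − 35) = -3, so Qd = 270 − 3P.
Supply slope: (179 − 163)/(49 − 45) = 4, so Qs = 4P − 17.
Before the tax: set 270 − 3P = 4P − 17 → P* = $41, Q* = 147.
With the tax collected from buyers, demand (in seller-price terms) shifts: Qd = 270 − 3(P + 17.5).
New equilibrium: buyers pay $51, sellers receive $33.5, Q = 117. (Wedge: Pb − Ps = 17.5.)
ΔPS is the trapezoid between Q = 117 and Q = 147 of height $7.5: ½ · (147 + 117) · 7.5 = $990.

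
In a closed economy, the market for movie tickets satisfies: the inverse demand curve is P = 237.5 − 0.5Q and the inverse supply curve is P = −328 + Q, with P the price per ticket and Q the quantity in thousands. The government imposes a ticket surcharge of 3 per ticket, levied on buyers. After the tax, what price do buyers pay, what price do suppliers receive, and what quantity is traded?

Buyers pay 50; suppliers receive 47; quantity = 375.

Inverting to Q(P) form: Qd = 475 − 2P; Qs = P + 328.
Before the tax: set 475 − 2P = P + 328 → P* = 49, Q* = 377.
With the tax collected from buyers, demand (in seller-price terms) shifts: Qd = 475 − 2(P + 3).
New equilibrium: buyers pay 50, suppliers receive 47, Q = 375. (Wedge: Pb − Ps = 3.)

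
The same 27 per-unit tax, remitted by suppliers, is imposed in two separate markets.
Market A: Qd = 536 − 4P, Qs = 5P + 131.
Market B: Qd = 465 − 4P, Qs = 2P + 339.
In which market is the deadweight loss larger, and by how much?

Market A: pre-tax P* = 45, Q* = 356; post-tax Q = 296; deadweight loss = 810.
Market B: pre-tax P* = 21, Q* = 381; post-tax Q = 345; deadweight loss = 486.
Difference: 810 vs 486 → market A is larger by 324.

Market A, by 324.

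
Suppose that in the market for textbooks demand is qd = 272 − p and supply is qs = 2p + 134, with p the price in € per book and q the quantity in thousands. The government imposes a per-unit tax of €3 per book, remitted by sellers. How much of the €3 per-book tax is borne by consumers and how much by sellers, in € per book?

Without the tax, 272 − p = 2p + 134 gives 3p = 138, so p* = €46 and q* = 226.
With the tax collected from sellers, supply shifts: qs = 2(p − 3) + 134.
Solving gives q = 224 with consumers paying €48 and sellers receiving €45 (the €3 wedge).
Burden on consumers: €2; on sellers: €1. (They sum to €3.)
The less price-elastic side of the market bears the larger share of a per-unit tax.

Consumers bear €2 per book; sellers bear €1 per book.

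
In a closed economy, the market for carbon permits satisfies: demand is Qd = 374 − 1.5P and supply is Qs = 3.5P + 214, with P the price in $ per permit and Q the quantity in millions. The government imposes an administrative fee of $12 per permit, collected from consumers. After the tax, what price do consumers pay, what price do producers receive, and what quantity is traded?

Before the tax: set 374 − 1.5P = 3.5P + 214 → P* = $32, Q* = 326.
With the tax collected from consumers, demand (in seller-price terms) shifts: Qd = 374 − 1.5(P + 12).
New equilibrium: consumers pay $40.4, producers receive $28.4, Q = 313.4. (Wedge: Pb − Ps = 12.)
The less price-elastic side of the market bears the larger share of a per-unit tax.

Consumers pay $40.4; producers receive $28.4; quantity = 313.4.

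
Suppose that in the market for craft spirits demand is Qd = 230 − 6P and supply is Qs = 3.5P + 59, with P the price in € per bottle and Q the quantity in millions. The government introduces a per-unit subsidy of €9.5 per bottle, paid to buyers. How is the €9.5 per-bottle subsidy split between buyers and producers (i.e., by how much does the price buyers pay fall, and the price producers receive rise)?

Buyers gain €3.5 per bottle; producers gain €6 per bottle.

Before the subsidy: set 230 − 6P = 3.5P + 59 → P* = €18, Q* = 122.
With a per-unit subsidy paid to buyers, each effectively pays P − 9.5, so demand becomes Qd = 230 − 6(P − 9.5).
Solving gives Q = 143 with buyers paying €14.5 and producers receiving €24 (the €9.5 wedge).
Gain to buyers: €3.5; to producers: €6. (They sum to €9.5.)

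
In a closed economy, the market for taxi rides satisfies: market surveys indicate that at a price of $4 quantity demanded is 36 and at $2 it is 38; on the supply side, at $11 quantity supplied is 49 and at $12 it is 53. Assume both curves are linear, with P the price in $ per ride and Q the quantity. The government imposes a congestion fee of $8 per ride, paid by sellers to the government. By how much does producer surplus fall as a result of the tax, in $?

Producer surplus falls by $47.68.

Demand slope: (38 − 36)/(2 − 4) = -1, so Qd = 40 − P.
Supply slope: (53 − 49)/(12 − 11) = 4, so Qs = 4P + 5.
Without the tax, 40 − P = 4P + 5 gives 5P = 35, so P* = $7 and Q* = 33.
With the tax collected from sellers, supply shifts: Qs = 4(P − 8) + 5.
New equilibrium: consumers pay $13.4, sellers receive $5.4, Q = 26.6. (Wedge: Pb − Ps = 8.)
ΔPS is the trapezoid between Q = 26.6 and Q = 33 of height $1.6: ½ · (33 + 26.6) · 1.6 = $47.68.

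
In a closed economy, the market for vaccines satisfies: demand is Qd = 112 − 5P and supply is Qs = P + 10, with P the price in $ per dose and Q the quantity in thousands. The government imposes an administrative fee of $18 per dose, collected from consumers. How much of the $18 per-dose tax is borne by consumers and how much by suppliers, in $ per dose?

Consumers bear $3 per dose; suppliers bear $15 per dose.

Before the tax: set 112 − 5P = P + 10 → P* = $17, Q* = 27.
With the tax collected from consumers, demand (in seller-price terms) shifts: Qd = 112 − 5(P + 18).
Solving gives Q = 12 with consumers paying $20 and suppliers receiving $2 (the $18 wedge).
Burden on consumers: $3; on suppliers: $15. (They sum to $18.)
The less price-elastic side of the market bears the larger share of a per-unit tax.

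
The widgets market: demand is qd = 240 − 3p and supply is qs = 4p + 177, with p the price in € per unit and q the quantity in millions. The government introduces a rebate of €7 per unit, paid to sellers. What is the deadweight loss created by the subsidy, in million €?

Deadweight loss = €42 million.

Without the subsidy, 240 − 3p = 4p + 177 gives 7p = 63, so p* = €9 and q* = 213.
With a per-unit subsidy paid to sellers, each receives p + 7 per unit sold, so supply becomes qs = 4(p + 7) + 177.
New equilibrium: consumers pay €5, sellers receive €12, q = 225. (Wedge: pb − ps = −7.)
Quantity rises by |ΔQ| = |213 − 225| = 12.
DWL = ½ · t · |ΔQ| = ½ · 7 · 12 = €42.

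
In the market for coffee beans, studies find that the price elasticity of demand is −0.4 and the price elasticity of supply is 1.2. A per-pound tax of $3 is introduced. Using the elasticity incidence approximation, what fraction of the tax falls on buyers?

Incidence ratio: buyers' share ≈ εs / (εs + |εd|) = 1.2 / (1.2 + 0.4) = 0.75.
Supply is the more elastic side, so buyers bear the larger share.

Buyers' share ≈ 0.75.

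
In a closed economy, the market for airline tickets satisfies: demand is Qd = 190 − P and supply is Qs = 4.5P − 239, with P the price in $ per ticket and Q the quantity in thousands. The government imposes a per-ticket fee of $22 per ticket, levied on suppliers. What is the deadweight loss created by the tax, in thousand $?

Deadweight loss = $198 thousand.

Before the tax: set 190 − P = 4.5P − 239 → P* = $78, Q* = 112.
With the tax collected from suppliers, supply shifts: Qs = 4.5(P − 22) − 239.
New equilibrium: buyers pay $96, suppliers receive $74, Q = 94. (Wedge: Pb − Ps = 22.)
Quantity falls by |ΔQ| = |112 − 94| = 18.
DWL = ½ · t · |ΔQ| = ½ · 22 · 18 = $198.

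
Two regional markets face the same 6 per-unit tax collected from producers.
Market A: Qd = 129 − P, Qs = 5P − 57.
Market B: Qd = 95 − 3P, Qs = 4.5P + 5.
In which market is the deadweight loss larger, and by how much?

Market B, by 17.4.

Market A: pre-tax P* = 31, Q* = 98; post-tax Q = 93; deadweight loss = 15.
Market B: pre-tax P* = 12, Q* = 59; post-tax Q = 48.2; deadweight loss = 32.4.
Difference: 15 vs 32.4 → market B is larger by 17.4.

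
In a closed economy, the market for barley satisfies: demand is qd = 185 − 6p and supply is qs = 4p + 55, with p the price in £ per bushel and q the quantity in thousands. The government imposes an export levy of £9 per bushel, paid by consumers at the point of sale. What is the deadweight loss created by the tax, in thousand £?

Deadweight loss = £97.2 thousand.

Without the tax, 185 − 6p = 4p + 55 gives 10p = 130, so p* = £13 and q* = 107.
With the tax collected from consumers, demand (in seller-price terms) shifts: qd = 185 − 6(p + 9).
Solving gives q = 85.4 with consumers paying £16.6 and producers receiving £7.6 (the £9 wedge).
Quantity falls by |ΔQ| = |107 − 85.4| = 21.6.
DWL = ½ · t · |ΔQ| = ½ · 9 · 21.6 = £97.2.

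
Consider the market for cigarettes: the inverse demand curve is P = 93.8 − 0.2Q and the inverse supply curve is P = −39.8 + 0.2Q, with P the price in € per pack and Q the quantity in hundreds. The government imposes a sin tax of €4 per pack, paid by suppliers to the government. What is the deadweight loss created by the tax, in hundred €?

Rewrite in direct form: Qd = 469 − 5P and Qs = 5P + 199.
Without the tax, 469 − 5P = 5P + 199 gives 10P = 270, so P* = €27 and Q* = 334.
With the tax collected from suppliers, supply shifts: Qs = 5(P − 4) + 199.
Solving gives Q = 324 with buyers paying €29 and suppliers receiving €25 (the €4 wedge).
Quantity falls by |ΔQ| = |334 − 324| = 10.
DWL = ½ · t · |ΔQ| = ½ · 4 · 10 = €20.

Deadweight loss = €20 hundred.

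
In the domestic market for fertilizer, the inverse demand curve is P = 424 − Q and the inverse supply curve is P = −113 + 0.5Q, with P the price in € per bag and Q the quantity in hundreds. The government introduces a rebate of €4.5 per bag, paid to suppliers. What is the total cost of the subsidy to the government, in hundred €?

Government outlay = €1624.5 hundred.

Rewrite in direct form: Qd = 424 − P and Qs = 2P + 226.
Before the subsidy: set 424 − P = 2P + 226 → P* = €66, Q* = 358.
With a per-unit subsidy paid to suppliers, each receives P + 4.5 per unit sold, so supply becomes Qs = 2(P + 4.5) + 226.
Solving gives Q = 361 with buyers paying €63 and suppliers receiving €67.5 (the €4.5 wedge).
Outlay = t · Q = 4.5 · 361 = €1624.5.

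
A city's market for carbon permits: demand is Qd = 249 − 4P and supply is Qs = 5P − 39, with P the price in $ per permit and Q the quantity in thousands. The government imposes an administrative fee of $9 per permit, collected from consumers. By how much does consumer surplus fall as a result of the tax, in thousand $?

Before the tax: set 249 − 4P = 5P − 39 → P* = $32, Q* = 121.
With the tax collected from consumers, demand (in seller-price terms) shifts: Qd = 249 − 4(P + 9).
Solving gives Q = 101 with consumers paying $37 and producers receiving $28 (the $9 wedge).
ΔCS is the trapezoid between Q = 101 and Q = 121 of height $5: ½ · (121 + 101) · 5 = $555.

Consumer surplus falls by $555 thousand.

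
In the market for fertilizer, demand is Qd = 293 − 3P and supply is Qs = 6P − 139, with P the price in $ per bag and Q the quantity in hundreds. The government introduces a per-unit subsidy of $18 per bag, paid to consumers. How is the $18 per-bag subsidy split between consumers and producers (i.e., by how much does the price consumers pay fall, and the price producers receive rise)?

Consumers gain $12 per bag; producers gain $6 per bag.

Without the subsidy, 293 − 3P = 6P − 139 gives 9P = 432, so P* = $48 and Q* = 149.
With a per-unit subsidy paid to consumers, each effectively pays P − 18, so demand becomes Qd = 293 − 3(P − 18).
Solving gives Q = 185 with consumers paying $36 and producers receiving $54 (the $18 wedge).
Gain to consumers: $12; to producers: $6. (They sum to $18.)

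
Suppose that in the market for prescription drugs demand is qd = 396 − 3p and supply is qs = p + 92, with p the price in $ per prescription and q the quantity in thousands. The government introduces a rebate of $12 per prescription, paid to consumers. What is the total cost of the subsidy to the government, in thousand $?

Before the subsidy: set 396 − 3p = p + 92 → p* = $76, q* = 168.
With a per-unit subsidy paid to consumers, each effectively pays p − 12, so demand becomes qd = 396 − 3(p − 12).
Solving gives q = 177 with consumers paying $73 and sellers receiving $85 (the $12 wedge).
Outlay = t · Q = 12 · 177 = $2124.

Government outlay = $2124 thousand.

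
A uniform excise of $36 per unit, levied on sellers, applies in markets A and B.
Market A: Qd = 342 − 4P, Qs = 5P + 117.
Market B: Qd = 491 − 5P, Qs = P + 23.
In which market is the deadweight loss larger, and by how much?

Market A: pre-tax P* = $25, Q* = 242; post-tax Q = 162; deadweight loss = $1440.
Market B: pre-tax P* = $78, Q* = 101; post-tax Q = 71; deadweight loss = $540.
Difference: $1440 vs $540 → market A is larger by $900.

Market A, by $900.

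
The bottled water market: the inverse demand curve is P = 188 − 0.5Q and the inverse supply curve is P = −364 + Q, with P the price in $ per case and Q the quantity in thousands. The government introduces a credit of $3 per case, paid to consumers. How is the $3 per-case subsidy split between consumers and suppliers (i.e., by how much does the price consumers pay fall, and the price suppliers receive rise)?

Consumers gain $1 per case; suppliers gain $2 per case.

Rewrite in direct form: Qd = 376 − 2P and Qs = P + 364.
Without the subsidy, 376 − 2P = P + 364 gives 3P = 12, so P* = $4 and Q* = 368.
With a per-unit subsidy paid to consumers, each effectively pays P − 3, so demand becomes Qd = 376 − 2(P − 3).
Solving gives Q = 370 with consumers paying $3 and suppliers receiving $6 (the $3 wedge).
Gain to consumers: $1; to suppliers: $2. (They sum to $3.)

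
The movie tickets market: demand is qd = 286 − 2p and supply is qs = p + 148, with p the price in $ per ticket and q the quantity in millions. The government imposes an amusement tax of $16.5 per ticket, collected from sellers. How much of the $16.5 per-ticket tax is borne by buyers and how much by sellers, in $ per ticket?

Buyers bear $5.5 per ticket; sellers bear $11 per ticket.

Without the tax, 286 − 2p = p + 148 gives 3p = 138, so p* = $46 and q* = 194.
With the tax collected from sellers, supply shifts: qs = (p − 16.5) + 148.
Solving gives q = 183 with buyers paying $51.5 and sellers receiving $35 (the $16.5 wedge).
Burden on buyers: $5.5; on sellers: $11. (They sum to $16.5.)
The less price-elastic side of the market bears the larger share of a per-unit tax.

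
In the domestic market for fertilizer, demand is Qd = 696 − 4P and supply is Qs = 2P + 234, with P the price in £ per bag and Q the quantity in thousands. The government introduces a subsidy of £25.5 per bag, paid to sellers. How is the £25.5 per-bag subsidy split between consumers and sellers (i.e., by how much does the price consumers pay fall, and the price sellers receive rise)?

Before the subsidy: set 696 − 4P = 2P + 234 → P* = £77, Q* = 388.
With a per-unit subsidy paid to sellers, each receives P + 25.5 per unit sold, so supply becomes Qs = 2(P + 25.5) + 234.
Solving gives Q = 422 with consumers paying £68.5 and sellers receiving £94 (the £25.5 wedge).
Gain to consumers: £8.5; to sellers: £17. (They sum to £25.5.)

Consumers gain £8.5 per bag; sellers gain £17 per bag.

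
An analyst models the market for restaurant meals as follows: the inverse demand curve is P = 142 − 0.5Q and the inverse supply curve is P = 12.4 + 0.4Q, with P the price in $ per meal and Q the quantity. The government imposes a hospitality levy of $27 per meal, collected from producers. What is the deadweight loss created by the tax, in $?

Inverting to Q(P) form: Qd = 284 − 2P; Qs = 2.5P − 31.
Without the tax, 284 − 2P = 2.5P − 31 gives 4.5P = 315, so P* = $70 and Q* = 144.
With the tax collected from producers, supply shifts: Qs = 2.5(P − 27) − 31.
New equilibrium: consumers pay $85, producers receive $58, Q = 114. (Wedge: Pb − Ps = 27.)
Quantity falls by |ΔQ| = |144 − 114| = 30.
DWL = ½ · t · |ΔQ| = ½ · 27 · 30 = $405.

Deadweight loss = $405.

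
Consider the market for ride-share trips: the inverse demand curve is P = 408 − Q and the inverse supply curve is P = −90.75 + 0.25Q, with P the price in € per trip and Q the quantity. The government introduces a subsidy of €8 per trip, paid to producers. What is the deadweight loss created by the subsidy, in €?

Deadweight loss = €25.6.

Inverting to Q(P) form: Qd = 408 − P; Qs = 4P + 363.
Without the subsidy, 408 − P = 4P + 363 gives 5P = 45, so P* = €9 and Q* = 399.
With a per-unit subsidy paid to producers, each receives P + 8 per unit sold, so supply becomes Qs = 4(P + 8) + 363.
New equilibrium: buyers pay €2.6, producers receive €10.6, Q = 405.4. (Wedge: Pb − Ps = −8.)
Quantity rises by |ΔQ| = |399 − 405.4| = 6.4.
DWL = ½ · t · |ΔQ| = ½ · 8 · 6.4 = €25.6.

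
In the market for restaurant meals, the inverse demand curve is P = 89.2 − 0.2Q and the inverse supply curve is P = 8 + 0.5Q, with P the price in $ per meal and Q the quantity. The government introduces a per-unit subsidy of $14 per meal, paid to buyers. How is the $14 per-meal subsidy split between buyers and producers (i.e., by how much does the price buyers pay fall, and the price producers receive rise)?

Rewrite in direct form: Qd = 446 − 5P and Qs = 2P − 16.
Before the subsidy: set 446 − 5P = 2P − 16 → P* = $66, Q* = 116.
With a per-unit subsidy paid to buyers, each effectively pays P − 14, so demand becomes Qd = 446 − 5(P − 14).
Solving gives Q = 136 with buyers paying $62 and producers receiving $76 (the $14 wedge).
Gain to buyers: $4; to producers: $10. (They sum to $14.)

Buyers gain $4 per meal; producers gain $10 per meal.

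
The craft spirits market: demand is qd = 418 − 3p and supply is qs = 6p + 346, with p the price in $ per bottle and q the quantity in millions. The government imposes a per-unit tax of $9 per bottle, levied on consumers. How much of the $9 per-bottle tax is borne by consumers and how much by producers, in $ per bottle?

Without the tax, 418 − 3p = 6p + 346 gives 9p = 72, so p* = $8 and q* = 394.
With the tax collected from consumers, demand (in seller-price terms) shifts: qd = 418 − 3(p + 9).
Solving gives q = 376 with consumers paying $14 and producers receiving $5 (the $9 wedge).
Burden on consumers: $6; on producers: $3. (They sum to $9.)

Consumers bear $6 per bottle; producers bear $3 per bottle.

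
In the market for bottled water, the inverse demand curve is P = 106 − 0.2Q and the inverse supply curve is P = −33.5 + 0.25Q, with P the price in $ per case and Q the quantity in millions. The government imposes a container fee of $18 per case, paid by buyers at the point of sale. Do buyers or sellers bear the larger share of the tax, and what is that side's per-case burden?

Rewrite in direct form: Qd = 530 − 5P and Qs = 4P + 134.
Without the tax, 530 − 5P = 4P + 134 gives 9P = 396, so P* = $44 and Q* = 310.
With the tax collected from buyers, demand (in seller-price terms) shifts: Qd = 530 − 5(P + 18).
Solving gives Q = 270 with buyers paying $52 and sellers receiving $34 (the $18 wedge).
Per-case burden: buyers $8, sellers $10.
Sellers take the larger share because supply is less price-elastic here (demand slope 5 vs supply slope 4).

Sellers bear the larger share: $10 per case.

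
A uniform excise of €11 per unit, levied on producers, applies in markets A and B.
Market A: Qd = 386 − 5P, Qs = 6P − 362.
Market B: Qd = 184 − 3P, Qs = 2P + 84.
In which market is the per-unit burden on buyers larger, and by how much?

Market A, by €1.6.

Market A: pre-tax P* = €68, Q* = 46; post-tax Q = 16; per-unit burden on buyers = €6.
Market B: pre-tax P* = €20, Q* = 124; post-tax Q = 110.8; per-unit burden on buyers = €4.4.
Difference: €6 vs €4.4 → market A is larger by €1.6.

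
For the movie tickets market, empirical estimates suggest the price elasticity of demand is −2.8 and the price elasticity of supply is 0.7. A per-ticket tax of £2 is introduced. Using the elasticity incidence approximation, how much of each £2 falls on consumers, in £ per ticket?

Consumers bear ≈ £0.4 per ticket.

Incidence ratio: consumers' share ≈ εs / (εs + |εd|) = 0.7 / (0.7 + 2.8) = 0.2.
So consumers bear ≈ 0.2 × £2 = £0.4; producers bear £1.6.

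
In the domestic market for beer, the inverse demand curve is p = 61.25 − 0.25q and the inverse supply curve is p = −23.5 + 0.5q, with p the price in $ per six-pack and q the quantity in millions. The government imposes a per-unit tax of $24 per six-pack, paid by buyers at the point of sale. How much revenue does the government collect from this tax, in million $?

Inverting to q(p) form: qd = 245 − 4p; qs = 2p + 47.
Before the tax: set 245 − 4p = 2p + 47 → p* = $33, q* = 113.
With the tax collected from buyers, demand (in seller-price terms) shifts: qd = 245 − 4(p + 24).
New equilibrium: buyers pay $41, sellers receive $17, q = 81. (Wedge: pb − ps = 24.)
Revenue = t · Q = 24 · 81 = $1944.

Tax revenue = $1944 million.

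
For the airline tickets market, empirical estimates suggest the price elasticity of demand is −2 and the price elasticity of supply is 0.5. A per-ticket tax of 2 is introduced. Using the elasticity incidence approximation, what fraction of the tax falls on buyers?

Incidence ratio: buyers' share ≈ εs / (εs + |εd|) = 0.5 / (0.5 + 2) = 0.2.
Supply is the less elastic side, so buyers bear the smaller share.

Buyers' share ≈ 0.2.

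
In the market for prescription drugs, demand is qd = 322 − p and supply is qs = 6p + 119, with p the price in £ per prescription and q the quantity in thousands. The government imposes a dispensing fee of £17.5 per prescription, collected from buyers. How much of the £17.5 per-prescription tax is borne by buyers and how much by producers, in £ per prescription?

Without the tax, 322 − p = 6p + 119 gives 7p = 203, so p* = £29 and q* = 293.
With the tax collected from buyers, demand (in seller-price terms) shifts: qd = 322 − (p + 17.5).
New equilibrium: buyers pay £44, producers receive £26.5, q = 278. (Wedge: pb − ps = 17.5.)
Burden on buyers: £15; on producers: £2.5. (They sum to £17.5.)

Buyers bear £15 per prescription; producers bear £2.5 per prescription.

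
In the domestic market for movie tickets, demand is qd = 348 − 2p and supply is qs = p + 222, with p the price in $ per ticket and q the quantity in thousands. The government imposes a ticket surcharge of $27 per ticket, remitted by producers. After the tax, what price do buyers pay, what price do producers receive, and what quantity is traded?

Without the tax, 348 − 2p = p + 222 gives 3p = 126, so p* = $42 and q* = 264.
With the tax collected from producers, supply shifts: qs = (p − 27) + 222.
Solving gives q = 246 with buyers paying $51 and producers receiving $24 (the $27 wedge).
The less price-elastic side of the market bears the larger share of a per-unit tax.

Buyers pay $51; producers receive $24; quantity = 246.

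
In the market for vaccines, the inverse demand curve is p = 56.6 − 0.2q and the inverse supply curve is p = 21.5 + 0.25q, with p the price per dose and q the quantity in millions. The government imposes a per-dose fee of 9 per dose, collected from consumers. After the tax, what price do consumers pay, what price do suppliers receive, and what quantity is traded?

Consumers pay 45; suppliers receive 36; quantity = 58.

Inverting to q(p) form: qd = 283 − 5p; qs = 4p − 86.
Before the tax: set 283 − 5p = 4p − 86 → p* = 41, q* = 78.
With the tax collected from consumers, demand (in seller-price terms) shifts: qd = 283 − 5(p + 9).
Solving gives q = 58 with consumers paying 45 and suppliers receiving 36 (the 9 wedge).
The less price-elastic side of the market bears the larger share of a per-unit tax.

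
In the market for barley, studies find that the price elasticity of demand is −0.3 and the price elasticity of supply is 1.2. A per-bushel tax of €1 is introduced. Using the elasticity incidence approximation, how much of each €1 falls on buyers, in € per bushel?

Incidence ratio: buyers' share ≈ εs / (εs + |εd|) = 1.2 / (1.2 + 0.3) = 0.8.
So buyers bear ≈ 0.8 × €1 = €0.8; suppliers bear €0.2.

Buyers bear ≈ €0.8 per bushel.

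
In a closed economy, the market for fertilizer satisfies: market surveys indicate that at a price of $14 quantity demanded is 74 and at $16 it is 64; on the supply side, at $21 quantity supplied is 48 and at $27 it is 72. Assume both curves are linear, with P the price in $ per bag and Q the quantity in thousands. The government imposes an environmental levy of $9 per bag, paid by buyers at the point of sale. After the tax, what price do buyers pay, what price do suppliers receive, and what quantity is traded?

Buyers pay $24; suppliers receive $15; quantity = 24.

Demand slope: (64 − 74)/(16 − 14) = -5, so Qd = 144 − 5P.
Supply slope: (72 − 48)/(27 − 21) = 4, so Qs = 4P − 36.
Without the tax, 144 − 5P = 4P − 36 gives 9P = 180, so P* = $20 and Q* = 44.
With the tax collected from buyers, demand (in seller-price terms) shifts: Qd = 144 − 5(P + 9).
Solving gives Q = 24 with buyers paying $24 and suppliers receiving $15 (the $9 wedge).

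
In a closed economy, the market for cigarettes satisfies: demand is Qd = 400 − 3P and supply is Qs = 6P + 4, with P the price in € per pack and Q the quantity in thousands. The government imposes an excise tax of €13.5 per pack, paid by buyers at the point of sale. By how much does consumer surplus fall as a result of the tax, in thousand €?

Consumer surplus falls by €2290.5 thousand.

Before the tax: set 400 − 3P = 6P + 4 → P* = €44, Q* = 268.
With the tax collected from buyers, demand (in seller-price terms) shifts: Qd = 400 − 3(P + 13.5).
New equilibrium: buyers pay €53, producers receive €39.5, Q = 241. (Wedge: Pb − Ps = 13.5.)
ΔCS is the trapezoid between Q = 241 and Q = 268 of height €9: ½ · (268 + 241) · 9 = €2290.5.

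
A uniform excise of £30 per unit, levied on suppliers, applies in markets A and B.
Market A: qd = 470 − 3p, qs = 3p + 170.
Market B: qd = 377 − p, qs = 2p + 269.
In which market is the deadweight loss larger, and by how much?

Market A, by £375.

Market A: pre-tax p* = £50, q* = 320; post-tax q = 275; deadweight loss = £675.
Market B: pre-tax p* = £36, q* = 341; post-tax q = 321; deadweight loss = £300.
Difference: £675 vs £300 → market A is larger by £375.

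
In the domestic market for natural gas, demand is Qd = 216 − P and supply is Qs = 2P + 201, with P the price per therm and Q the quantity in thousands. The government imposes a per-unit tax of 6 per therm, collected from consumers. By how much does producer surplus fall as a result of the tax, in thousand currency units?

Producer surplus falls by 418 thousand.

Without the tax, 216 − P = 2P + 201 gives 3P = 15, so P* = 5 and Q* = 211.
With the tax collected from consumers, demand (in seller-price terms) shifts: Qd = 216 − (P + 6).
Solving gives Q = 207 with consumers paying 9 and producers receiving 3 (the 6 wedge).
ΔPS is the trapezoid between Q = 207 and Q = 211 of height 2: ½ · (211 + 207) · 2 = 418.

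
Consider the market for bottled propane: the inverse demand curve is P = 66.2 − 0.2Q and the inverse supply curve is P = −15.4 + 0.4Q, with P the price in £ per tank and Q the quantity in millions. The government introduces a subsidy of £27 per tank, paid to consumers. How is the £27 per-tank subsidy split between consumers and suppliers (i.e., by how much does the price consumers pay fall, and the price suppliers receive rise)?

Consumers gain £9 per tank; suppliers gain £18 per tank.

Rewrite in direct form: Qd = 331 − 5P and Qs = 2.5P + 38.5.
Without the subsidy, 331 − 5P = 2.5P + 38.5 gives 7.5P = 292.5, so P* = £39 and Q* = 136.
With a per-unit subsidy paid to consumers, each effectively pays P − 27, so demand becomes Qd = 331 − 5(P − 27).
New equilibrium: consumers pay £30, suppliers receive £57, Q = 181. (Wedge: Pb − Ps = −27.)
Gain to consumers: £9; to suppliers: £18. (They sum to £27.)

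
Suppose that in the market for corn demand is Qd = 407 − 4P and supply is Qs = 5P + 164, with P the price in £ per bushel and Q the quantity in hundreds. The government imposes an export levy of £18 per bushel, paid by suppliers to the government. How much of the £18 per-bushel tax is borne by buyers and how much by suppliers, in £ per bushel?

Before the tax: set 407 − 4P = 5P + 164 → P* = £27, Q* = 299.
With the tax collected from suppliers, supply shifts: Qs = 5(P − 18) + 164.
Solving gives Q = 259 with buyers paying £37 and suppliers receiving £19 (the £18 wedge).
Burden on buyers: £10; on suppliers: £8. (They sum to £18.)
The less price-elastic side of the market bears the larger share of a per-unit tax.

Buyers bear £10 per bushel; suppliers bear £8 per bushel.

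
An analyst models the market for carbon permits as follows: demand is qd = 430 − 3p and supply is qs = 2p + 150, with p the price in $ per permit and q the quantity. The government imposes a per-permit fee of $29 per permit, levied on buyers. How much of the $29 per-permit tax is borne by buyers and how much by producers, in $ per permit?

Without the tax, 430 − 3p = 2p + 150 gives 5p = 280, so p* = $56 and q* = 262.
With the tax collected from buyers, demand (in seller-price terms) shifts: qd = 430 − 3(p + 29).
Solving gives q = 227.2 with buyers paying $67.6 and producers receiving $38.6 (the $29 wedge).
Burden on buyers: $11.6; on producers: $17.4. (They sum to $29.)
The less price-elastic side of the market bears the larger share of a per-unit tax.

Buyers bear $11.6 per permit; producers bear $17.4 per permit.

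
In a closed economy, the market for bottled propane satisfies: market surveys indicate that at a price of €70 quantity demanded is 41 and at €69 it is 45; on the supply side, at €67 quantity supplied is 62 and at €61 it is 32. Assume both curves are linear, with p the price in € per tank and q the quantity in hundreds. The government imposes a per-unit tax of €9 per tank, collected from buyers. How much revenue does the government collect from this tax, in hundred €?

Tax revenue = €333 hundred.

Demand slope: (45 − 41)/(69 − 70) = -4, so qd = 321 − 4p.
Supply slope: (32 − 62)/(61 − 67) = 5, so qs = 5p − 273.
Without the tax, 321 − 4p = 5p − 273 gives 9p = 594, so p* = €66 and q* = 57.
With the tax collected from buyers, demand (in seller-price terms) shifts: qd = 321 − 4(p + 9).
Solving gives q = 37 with buyers paying €71 and sellers receiving €62 (the €9 wedge).
Revenue = t · Q = 9 · 37 = €333.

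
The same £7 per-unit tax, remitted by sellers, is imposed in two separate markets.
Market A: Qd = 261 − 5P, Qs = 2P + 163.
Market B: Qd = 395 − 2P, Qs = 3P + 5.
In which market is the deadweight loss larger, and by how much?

Market A, by £5.6.

Market A: pre-tax P* = £14, Q* = 191; post-tax Q = 181; deadweight loss = £35.
Market B: pre-tax P* = £78, Q* = 239; post-tax Q = 230.6; deadweight loss = £29.4.
Difference: £35 vs £29.4 → market A is larger by £5.6.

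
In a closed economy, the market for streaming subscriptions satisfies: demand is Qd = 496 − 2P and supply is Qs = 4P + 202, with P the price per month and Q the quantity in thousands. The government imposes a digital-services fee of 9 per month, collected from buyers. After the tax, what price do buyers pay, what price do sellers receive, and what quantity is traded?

Without the tax, 496 − 2P = 4P + 202 gives 6P = 294, so P* = 49 and Q* = 398.
With the tax collected from buyers, demand (in seller-price terms) shifts: Qd = 496 − 2(P + 9).
Solving gives Q = 386 with buyers paying 55 and sellers receiving 46 (the 9 wedge).

Buyers pay 55; sellers receive 46; quantity = 386.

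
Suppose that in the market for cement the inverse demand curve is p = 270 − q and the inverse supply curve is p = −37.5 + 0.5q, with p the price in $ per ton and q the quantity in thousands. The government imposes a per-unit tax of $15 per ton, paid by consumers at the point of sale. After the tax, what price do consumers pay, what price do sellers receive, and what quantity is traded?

Rewrite in direct form: qd = 270 − p and qs = 2p + 75.
Before the tax: set 270 − p = 2p + 75 → p* = $65, q* = 205.
With the tax collected from consumers, demand (in seller-price terms) shifts: qd = 270 − (p + 15).
New equilibrium: consumers pay $75, sellers receive $60, q = 195. (Wedge: pb − ps = 15.)
The less price-elastic side of the market bears the larger share of a per-unit tax.

Consumers pay $75; sellers receive $60; quantity = 195.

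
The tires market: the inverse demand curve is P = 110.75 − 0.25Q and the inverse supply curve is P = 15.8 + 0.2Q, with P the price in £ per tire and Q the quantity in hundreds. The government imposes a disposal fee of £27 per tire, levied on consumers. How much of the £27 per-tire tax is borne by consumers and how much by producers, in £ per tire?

Consumers bear £15 per tire; producers bear £12 per tire.

Rewrite in direct form: Qd = 443 − 4P and Qs = 5P − 79.
Without the tax, 443 − 4P = 5P − 79 gives 9P = 522, so P* = £58 and Q* = 211.
With the tax collected from consumers, demand (in seller-price terms) shifts: Qd = 443 − 4(P + 27).
New equilibrium: consumers pay £73, producers receive £46, Q = 151. (Wedge: Pb − Ps = 27.)
Burden on consumers: £15; on producers: £12. (They sum to £27.)
The less price-elastic side of the market bears the larger share of a per-unit tax.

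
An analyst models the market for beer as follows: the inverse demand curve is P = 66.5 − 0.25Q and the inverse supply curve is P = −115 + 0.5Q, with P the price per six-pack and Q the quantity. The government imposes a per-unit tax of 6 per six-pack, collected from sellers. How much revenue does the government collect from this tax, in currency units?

Inverting to Q(P) form: Qd = 266 − 4P; Qs = 2P + 230.
Before the tax: set 266 − 4P = 2P + 230 → P* = 6, Q* = 242.
With the tax collected from sellers, supply shifts: Qs = 2(P − 6) + 230.
New equilibrium: consumers pay 8, sellers receive 2, Q = 234. (Wedge: Pb − Ps = 6.)
Revenue = t · Q = 6 · 234 = 1404.

Tax revenue = 1404.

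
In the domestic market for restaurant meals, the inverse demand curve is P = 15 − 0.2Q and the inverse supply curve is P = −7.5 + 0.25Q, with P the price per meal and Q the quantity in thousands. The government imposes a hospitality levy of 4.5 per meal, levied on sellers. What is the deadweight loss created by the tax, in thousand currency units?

Rewrite in direct form: Qd = 75 − 5P and Qs = 4P + 30.
Without the tax, 75 − 5P = 4P + 30 gives 9P = 45, so P* = 5 and Q* = 50.
With the tax collected from sellers, supply shifts: Qs = 4(P − 4.5) + 30.
Solving gives Q = 40 with consumers paying 7 and sellers receiving 2.5 (the 4.5 wedge).
Quantity falls by |ΔQ| = |50 − 40| = 10.
DWL = ½ · t · |ΔQ| = ½ · 4.5 · 10 = 22.5.

Deadweight loss = 22.5 thousand.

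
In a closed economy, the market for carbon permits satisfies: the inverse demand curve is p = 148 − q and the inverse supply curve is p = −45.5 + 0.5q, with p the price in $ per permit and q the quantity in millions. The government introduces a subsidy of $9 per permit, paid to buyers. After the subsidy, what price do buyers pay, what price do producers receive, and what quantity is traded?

Buyers pay $13; producers receive $22; quantity = 135.

Rewrite in direct form: qd = 148 − p and qs = 2p + 91.
Before the subsidy: set 148 − p = 2p + 91 → p* = $19, q* = 129.
With a per-unit subsidy paid to buyers, each effectively pays p − 9, so demand becomes qd = 148 − (p − 9).
New equilibrium: buyers pay $13, producers receive $22, q = 135. (Wedge: pb − ps = −9.)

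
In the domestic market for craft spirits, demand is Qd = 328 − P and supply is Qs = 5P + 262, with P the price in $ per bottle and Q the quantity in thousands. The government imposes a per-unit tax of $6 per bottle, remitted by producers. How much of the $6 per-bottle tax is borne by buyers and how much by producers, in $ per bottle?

Buyers bear $5 per bottle; producers bear $1 per bottle.

Without the tax, 328 − P = 5P + 262 gives 6P = 66, so P* = $11 and Q* = 317.
With the tax collected from producers, supply shifts: Qs = 5(P − 6) + 262.
New equilibrium: buyers pay $16, producers receive $10, Q = 312. (Wedge: Pb − Ps = 6.)
Burden on buyers: $5; on producers: $1. (They sum to $6.)
The less price-elastic side of the market bears the larger share of a per-unit tax.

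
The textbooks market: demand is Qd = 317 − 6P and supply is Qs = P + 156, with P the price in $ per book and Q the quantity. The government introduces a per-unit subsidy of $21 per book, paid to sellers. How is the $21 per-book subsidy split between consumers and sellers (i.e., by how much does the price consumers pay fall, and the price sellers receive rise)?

Consumers gain $3 per book; sellers gain $18 per book.

Without the subsidy, 317 − 6P = P + 156 gives 7P = 161, so P* = $23 and Q* = 179.
With a per-unit subsidy paid to sellers, each receives P + 21 per unit sold, so supply becomes Qs = (P + 21) + 156.
New equilibrium: consumers pay $20, sellers receive $41, Q = 197. (Wedge: Pb − Ps = −21.)
Gain to consumers: $3; to sellers: $18. (They sum to $21.)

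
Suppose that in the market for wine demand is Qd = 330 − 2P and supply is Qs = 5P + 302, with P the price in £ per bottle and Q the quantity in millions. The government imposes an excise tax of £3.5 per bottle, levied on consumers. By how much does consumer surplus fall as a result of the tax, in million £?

Before the tax: set 330 − 2P = 5P + 302 → P* = £4, Q* = 322.
With the tax collected from consumers, demand (in seller-price terms) shifts: Qd = 330 − 2(P + 3.5).
New equilibrium: consumers pay £6.5, sellers receive £3, Q = 317. (Wedge: Pb − Ps = 3.5.)
ΔCS is the trapezoid between Q = 317 and Q = 322 of height £2.5: ½ · (322 + 317) · 2.5 = £798.75.

Consumer surplus falls by £798.75 million.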